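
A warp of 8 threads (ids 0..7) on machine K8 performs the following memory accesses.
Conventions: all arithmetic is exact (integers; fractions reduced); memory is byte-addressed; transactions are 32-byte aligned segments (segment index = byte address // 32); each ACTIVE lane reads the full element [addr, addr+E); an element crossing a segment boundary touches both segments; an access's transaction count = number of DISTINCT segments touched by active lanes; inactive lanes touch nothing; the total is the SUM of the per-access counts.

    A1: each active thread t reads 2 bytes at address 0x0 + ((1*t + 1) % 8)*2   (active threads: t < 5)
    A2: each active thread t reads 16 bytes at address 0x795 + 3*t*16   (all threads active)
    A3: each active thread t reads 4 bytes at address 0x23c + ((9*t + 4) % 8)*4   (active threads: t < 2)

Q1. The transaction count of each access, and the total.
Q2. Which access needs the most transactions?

A1: 1 transaction
A2: 12 transactions
A3: 1 transaction

Answer: 1,12,1; total 14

Answer: A2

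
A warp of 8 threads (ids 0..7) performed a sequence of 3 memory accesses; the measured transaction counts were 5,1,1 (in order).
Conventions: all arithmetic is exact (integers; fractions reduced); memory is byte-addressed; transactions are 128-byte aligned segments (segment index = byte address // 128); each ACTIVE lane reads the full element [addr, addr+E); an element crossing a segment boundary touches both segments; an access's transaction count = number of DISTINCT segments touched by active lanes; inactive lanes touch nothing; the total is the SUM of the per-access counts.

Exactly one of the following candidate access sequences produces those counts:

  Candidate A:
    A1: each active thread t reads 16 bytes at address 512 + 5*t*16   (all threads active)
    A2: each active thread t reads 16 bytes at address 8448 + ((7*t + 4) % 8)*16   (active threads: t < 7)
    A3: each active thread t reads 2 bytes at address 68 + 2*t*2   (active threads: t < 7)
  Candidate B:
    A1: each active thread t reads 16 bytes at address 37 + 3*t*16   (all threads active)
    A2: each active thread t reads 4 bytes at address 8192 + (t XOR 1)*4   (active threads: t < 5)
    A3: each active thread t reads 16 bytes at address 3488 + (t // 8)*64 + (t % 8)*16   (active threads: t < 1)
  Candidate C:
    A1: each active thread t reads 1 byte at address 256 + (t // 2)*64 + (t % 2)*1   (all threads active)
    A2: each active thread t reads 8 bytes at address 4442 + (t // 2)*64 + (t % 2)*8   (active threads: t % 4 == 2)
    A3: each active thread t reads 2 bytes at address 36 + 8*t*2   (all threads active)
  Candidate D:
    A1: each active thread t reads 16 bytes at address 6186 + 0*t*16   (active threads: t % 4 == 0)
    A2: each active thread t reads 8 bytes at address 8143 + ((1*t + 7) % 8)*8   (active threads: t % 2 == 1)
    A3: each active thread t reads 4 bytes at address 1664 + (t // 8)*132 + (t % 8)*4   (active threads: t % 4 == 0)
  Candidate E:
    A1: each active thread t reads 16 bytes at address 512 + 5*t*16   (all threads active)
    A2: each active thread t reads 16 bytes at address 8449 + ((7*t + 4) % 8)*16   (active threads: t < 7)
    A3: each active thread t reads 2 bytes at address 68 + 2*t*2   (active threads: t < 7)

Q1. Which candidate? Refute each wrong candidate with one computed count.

B: A1 gives 4 transactions, not 5
C: A1 gives 2 transactions, not 5
D: A1 gives 1 transaction, not 5
E: A2 gives 2 transactions, not 1
A: all counts match (5,1,1)

Answer: A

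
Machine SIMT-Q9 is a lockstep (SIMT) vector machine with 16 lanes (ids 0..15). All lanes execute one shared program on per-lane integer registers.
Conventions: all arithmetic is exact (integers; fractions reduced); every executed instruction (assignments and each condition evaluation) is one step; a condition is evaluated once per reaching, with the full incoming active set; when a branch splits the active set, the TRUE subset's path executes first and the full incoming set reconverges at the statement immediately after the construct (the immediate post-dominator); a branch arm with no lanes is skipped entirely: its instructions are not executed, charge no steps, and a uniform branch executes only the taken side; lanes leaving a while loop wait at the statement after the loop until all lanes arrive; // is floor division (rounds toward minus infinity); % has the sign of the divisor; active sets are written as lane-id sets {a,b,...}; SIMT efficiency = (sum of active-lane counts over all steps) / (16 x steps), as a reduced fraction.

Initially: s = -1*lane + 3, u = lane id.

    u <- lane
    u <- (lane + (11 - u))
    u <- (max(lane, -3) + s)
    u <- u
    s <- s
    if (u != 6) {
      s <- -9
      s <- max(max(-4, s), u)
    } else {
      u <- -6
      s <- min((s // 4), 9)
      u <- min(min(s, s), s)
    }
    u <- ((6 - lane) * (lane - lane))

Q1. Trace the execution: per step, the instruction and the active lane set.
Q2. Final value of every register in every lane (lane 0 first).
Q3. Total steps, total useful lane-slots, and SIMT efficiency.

step 0: u <- lane                    {0,1,2,3,4,5,6,7,8,9,10,11,12,13,14,15}
step 1: u <- (lane + (11 - u))       {0,1,2,3,4,5,6,7,8,9,10,11,12,13,14,15}
step 2: u <- (max(lane, -3) + s)     {0,1,2,3,4,5,6,7,8,9,10,11,12,13,14,15}
step 3: u <- u                       {0,1,2,3,4,5,6,7,8,9,10,11,12,13,14,15}
step 4: s <- s                       {0,1,2,3,4,5,6,7,8,9,10,11,12,13,14,15}
step 5: eval (u != 6)                {0,1,2,3,4,5,6,7,8,9,10,11,12,13,14,15}
step 6: s <- -9                      {0,1,2,3,4,5,6,7,8,9,10,11,12,13,14,15}
step 7: s <- max(max(-4, s), u)      {0,1,2,3,4,5,6,7,8,9,10,11,12,13,14,15}
step 8: u <- ((6 - lane) * (lane - lane)) {0,1,2,3,4,5,6,7,8,9,10,11,12,13,14,15}

Answer: 9 steps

s: 3,3,3,3,3,3,3,3,3,3,3,3,3,3,3,3
u: 0,0,0,0,0,0,0,0,0,0,0,0,0,0,0,0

steps = 9; useful = 144; efficiency = 144/144 = 1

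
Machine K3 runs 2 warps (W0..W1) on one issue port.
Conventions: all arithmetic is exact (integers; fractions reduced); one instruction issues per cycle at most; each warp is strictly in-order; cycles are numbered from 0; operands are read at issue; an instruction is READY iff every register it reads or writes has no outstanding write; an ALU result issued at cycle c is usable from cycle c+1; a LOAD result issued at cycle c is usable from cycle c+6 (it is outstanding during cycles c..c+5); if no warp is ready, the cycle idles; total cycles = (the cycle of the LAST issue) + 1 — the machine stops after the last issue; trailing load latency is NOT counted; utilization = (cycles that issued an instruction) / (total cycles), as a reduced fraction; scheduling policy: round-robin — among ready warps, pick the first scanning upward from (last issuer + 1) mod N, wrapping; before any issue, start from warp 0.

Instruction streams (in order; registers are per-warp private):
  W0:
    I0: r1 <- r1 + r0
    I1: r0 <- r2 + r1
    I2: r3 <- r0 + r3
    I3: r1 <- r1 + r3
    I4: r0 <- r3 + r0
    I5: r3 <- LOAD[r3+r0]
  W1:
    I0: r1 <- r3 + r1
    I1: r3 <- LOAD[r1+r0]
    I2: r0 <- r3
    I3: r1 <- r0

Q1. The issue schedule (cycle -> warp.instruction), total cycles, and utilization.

cycle 0: W0.I0
cycle 1: W1.I0
cycle 2: W0.I1
cycle 3: W1.I1
cycle 4: W0.I2
cycle 5: W0.I3
cycle 6: W0.I4
cycle 7: W0.I5
cycle 8: idle
cycle 9: W1.I2
cycle 10: W1.I3

Answer: 11 cycles, utilization 10/11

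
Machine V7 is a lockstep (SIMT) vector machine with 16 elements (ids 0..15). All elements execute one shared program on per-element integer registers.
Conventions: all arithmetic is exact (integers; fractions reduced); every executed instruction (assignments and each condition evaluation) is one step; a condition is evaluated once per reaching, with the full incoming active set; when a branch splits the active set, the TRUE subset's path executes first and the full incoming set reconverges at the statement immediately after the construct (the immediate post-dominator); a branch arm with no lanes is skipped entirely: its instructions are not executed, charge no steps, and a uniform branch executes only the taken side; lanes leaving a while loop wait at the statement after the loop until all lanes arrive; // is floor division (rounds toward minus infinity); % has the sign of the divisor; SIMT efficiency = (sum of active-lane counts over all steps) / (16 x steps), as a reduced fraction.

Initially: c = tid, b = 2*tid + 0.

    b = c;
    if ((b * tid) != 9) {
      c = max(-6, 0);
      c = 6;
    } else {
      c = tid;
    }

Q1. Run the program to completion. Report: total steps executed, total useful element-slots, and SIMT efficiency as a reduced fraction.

Answer: 5 steps, 63 useful, 63/80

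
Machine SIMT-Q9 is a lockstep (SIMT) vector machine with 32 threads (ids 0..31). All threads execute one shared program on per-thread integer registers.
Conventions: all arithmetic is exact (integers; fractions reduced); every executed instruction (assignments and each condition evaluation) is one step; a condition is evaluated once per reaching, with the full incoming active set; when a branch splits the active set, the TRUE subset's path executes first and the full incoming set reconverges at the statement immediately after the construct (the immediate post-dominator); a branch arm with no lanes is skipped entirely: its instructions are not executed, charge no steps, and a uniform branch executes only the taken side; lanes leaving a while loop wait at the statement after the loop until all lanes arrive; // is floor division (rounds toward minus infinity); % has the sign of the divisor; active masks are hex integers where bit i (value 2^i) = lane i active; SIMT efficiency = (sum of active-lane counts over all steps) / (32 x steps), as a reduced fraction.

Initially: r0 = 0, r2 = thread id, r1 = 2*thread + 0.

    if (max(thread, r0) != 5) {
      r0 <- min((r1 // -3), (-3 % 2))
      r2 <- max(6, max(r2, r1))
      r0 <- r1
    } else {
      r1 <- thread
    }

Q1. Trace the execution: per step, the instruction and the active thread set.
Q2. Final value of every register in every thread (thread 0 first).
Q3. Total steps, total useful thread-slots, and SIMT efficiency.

step 0: eval (max(thread, r0) != 5)  0xffffffff
step 1: r0 <- min((r1 // -3), (-3 % 2)) 0xffffffdf
step 2: r2 <- max(6, max(r2, r1))    0xffffffdf
step 3: r0 <- r1                     0xffffffdf
step 4: r1 <- thread                 0x00000020

Answer: 5 steps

r0: 0,2,4,6,8,0,12,14,16,18,20,22,24,26,28,30,32,34,36,38,40,42,44,46,48,50,52,54,56,58,60,62
r2: 6,6,6,6,8,5,12,14,16,18,20,22,24,26,28,30,32,34,36,38,40,42,44,46,48,50,52,54,56,58,60,62
r1: 0,2,4,6,8,5,12,14,16,18,20,22,24,26,28,30,32,34,36,38,40,42,44,46,48,50,52,54,56,58,60,62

steps = 5; useful = 126; efficiency = 126/160 = 63/80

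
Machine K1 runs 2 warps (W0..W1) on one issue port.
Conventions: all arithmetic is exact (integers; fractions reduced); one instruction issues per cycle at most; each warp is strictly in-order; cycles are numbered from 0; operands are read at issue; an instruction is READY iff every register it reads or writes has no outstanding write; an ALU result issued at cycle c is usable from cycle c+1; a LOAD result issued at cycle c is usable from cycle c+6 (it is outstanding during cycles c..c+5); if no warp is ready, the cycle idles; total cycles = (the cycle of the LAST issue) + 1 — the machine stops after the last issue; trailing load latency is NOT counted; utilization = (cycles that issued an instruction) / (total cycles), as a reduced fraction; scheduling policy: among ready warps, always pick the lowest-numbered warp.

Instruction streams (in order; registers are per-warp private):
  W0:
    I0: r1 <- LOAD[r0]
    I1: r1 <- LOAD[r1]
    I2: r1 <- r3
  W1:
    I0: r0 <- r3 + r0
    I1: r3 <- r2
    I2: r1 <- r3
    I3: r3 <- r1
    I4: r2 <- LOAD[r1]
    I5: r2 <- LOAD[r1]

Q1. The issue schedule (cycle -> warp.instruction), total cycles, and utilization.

cycle 0: W0.I0
cycle 1: W1.I0
cycle 2: W1.I1
cycle 3: W1.I2
cycle 4: W1.I3
cycle 5: W1.I4
cycle 6: W0.I1
cycle 7: idle
cycle 8: idle
cycle 9: idle
cycle 10: idle
cycle 11: W1.I5
cycle 12: W0.I2

Answer: 13 cycles, utilization 9/13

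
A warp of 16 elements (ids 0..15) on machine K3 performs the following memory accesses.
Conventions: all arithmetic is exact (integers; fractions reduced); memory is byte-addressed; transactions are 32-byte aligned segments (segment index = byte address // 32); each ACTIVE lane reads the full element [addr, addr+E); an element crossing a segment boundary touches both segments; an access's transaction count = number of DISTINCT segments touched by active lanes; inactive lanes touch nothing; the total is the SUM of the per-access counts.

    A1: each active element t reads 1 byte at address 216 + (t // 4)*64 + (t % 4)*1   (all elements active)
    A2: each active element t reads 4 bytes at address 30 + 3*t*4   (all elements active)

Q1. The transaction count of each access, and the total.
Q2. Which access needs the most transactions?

A1: 4 transactions
A2: 7 transactions

Answer: 4,7; total 11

Answer: A2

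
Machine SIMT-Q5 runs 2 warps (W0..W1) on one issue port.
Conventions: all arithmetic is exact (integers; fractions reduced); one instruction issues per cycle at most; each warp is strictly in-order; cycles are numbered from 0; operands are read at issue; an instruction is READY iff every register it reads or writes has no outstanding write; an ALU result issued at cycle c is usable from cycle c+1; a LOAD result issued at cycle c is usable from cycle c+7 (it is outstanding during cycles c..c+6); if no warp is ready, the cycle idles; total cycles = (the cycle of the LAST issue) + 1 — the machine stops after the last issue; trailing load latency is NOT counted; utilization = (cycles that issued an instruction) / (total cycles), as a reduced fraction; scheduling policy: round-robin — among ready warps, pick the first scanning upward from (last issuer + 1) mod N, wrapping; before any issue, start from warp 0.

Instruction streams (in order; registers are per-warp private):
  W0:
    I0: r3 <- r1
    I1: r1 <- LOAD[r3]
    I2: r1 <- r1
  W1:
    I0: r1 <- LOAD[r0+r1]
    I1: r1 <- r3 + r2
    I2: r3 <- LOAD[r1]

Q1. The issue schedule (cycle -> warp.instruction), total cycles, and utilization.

cycle 0: W0.I0
cycle 1: W1.I0
cycle 2: W0.I1
cycle 3: idle
cycle 4: idle
cycle 5: idle
cycle 6: idle
cycle 7: idle
cycle 8: W1.I1
cycle 9: W0.I2
cycle 10: W1.I2

Answer: 11 cycles, utilization 6/11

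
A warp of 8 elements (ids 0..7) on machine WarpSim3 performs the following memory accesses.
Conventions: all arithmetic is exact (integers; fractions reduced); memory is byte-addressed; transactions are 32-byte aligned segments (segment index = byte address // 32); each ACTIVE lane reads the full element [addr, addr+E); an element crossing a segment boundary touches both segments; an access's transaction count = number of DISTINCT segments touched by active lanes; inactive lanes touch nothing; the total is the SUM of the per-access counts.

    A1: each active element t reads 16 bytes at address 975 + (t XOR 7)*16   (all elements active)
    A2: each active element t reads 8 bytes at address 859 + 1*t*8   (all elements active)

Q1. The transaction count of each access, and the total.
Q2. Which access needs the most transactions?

A1: 5 transactions
A2: 3 transactions

Answer: 5,3; total 8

Answer: A1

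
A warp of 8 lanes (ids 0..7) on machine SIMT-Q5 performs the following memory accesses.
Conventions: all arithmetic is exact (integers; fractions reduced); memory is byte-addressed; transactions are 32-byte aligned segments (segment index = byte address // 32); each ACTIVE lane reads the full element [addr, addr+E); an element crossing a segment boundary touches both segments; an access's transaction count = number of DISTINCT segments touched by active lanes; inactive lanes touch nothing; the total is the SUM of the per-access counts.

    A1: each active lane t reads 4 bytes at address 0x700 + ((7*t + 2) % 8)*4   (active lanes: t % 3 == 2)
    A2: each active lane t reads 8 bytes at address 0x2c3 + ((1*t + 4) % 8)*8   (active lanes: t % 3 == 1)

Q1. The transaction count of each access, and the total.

A1: 1 transaction
A2: 2 transactions

Answer: 1,2; total 3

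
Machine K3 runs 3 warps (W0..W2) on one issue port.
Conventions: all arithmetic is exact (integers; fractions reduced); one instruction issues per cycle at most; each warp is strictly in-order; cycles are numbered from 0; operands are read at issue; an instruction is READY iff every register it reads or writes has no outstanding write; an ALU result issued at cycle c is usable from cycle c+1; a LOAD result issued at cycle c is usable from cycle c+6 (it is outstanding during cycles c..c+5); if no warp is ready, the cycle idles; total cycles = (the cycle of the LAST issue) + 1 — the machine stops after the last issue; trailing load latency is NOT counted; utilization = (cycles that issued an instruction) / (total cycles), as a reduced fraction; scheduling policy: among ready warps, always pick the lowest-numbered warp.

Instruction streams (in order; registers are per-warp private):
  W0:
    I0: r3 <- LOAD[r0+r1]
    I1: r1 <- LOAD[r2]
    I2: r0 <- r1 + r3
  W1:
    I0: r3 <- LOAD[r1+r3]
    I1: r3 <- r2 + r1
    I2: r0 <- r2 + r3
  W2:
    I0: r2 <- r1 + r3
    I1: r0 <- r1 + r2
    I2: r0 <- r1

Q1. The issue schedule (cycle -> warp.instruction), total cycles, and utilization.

cycle 0: W0.I0
cycle 1: W0.I1
cycle 2: W1.I0
cycle 3: W2.I0
cycle 4: W2.I1
cycle 5: W2.I2
cycle 6: idle
cycle 7: W0.I2
cycle 8: W1.I1
cycle 9: W1.I2

Answer: 10 cycles, utilization 9/10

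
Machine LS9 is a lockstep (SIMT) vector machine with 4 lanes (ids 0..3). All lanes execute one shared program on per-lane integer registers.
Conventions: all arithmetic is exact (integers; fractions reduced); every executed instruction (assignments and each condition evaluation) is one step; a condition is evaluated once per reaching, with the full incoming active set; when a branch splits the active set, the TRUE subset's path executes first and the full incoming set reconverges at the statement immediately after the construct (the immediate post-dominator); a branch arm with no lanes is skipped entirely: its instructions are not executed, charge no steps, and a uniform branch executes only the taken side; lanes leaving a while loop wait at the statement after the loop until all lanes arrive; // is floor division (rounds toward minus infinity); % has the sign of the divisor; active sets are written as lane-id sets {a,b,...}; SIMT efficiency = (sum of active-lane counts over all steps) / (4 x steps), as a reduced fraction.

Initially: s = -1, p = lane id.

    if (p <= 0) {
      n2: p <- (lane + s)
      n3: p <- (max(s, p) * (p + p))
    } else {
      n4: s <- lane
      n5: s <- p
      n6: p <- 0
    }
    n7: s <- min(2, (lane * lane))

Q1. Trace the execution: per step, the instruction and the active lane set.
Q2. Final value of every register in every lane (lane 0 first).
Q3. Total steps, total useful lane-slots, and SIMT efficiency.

step 0: eval (p <= 0)                {0,1,2,3}
step 1: p <- (lane + s)              {0}
step 2: p <- (max(s, p) * (p + p))   {0}
step 3: s <- lane                    {1,2,3}
step 4: s <- p                       {1,2,3}
step 5: p <- 0                       {1,2,3}
step 6: s <- min(2, (lane * lane))   {0,1,2,3}

Answer: 7 steps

s: 0,1,2,2
p: 2,0,0,0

steps = 7; useful = 19; efficiency = 19/28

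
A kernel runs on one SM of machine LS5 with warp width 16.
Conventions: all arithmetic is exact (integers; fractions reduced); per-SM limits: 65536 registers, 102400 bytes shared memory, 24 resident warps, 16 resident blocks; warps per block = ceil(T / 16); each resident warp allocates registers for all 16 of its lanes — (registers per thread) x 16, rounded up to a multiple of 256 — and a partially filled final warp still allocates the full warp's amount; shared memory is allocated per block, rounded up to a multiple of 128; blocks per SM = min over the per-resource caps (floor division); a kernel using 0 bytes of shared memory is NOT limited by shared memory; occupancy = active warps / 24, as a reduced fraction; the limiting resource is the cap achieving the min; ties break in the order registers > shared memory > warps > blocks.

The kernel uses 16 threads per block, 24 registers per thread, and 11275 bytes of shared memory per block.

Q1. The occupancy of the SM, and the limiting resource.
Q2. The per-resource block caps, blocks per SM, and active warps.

Answer: occupancy 1/3, limited by shared memory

registers: 128 blocks
shared memory: 8 blocks
warps: 24 blocks
blocks: 16 blocks

Answer: 8 blocks, 8 active warps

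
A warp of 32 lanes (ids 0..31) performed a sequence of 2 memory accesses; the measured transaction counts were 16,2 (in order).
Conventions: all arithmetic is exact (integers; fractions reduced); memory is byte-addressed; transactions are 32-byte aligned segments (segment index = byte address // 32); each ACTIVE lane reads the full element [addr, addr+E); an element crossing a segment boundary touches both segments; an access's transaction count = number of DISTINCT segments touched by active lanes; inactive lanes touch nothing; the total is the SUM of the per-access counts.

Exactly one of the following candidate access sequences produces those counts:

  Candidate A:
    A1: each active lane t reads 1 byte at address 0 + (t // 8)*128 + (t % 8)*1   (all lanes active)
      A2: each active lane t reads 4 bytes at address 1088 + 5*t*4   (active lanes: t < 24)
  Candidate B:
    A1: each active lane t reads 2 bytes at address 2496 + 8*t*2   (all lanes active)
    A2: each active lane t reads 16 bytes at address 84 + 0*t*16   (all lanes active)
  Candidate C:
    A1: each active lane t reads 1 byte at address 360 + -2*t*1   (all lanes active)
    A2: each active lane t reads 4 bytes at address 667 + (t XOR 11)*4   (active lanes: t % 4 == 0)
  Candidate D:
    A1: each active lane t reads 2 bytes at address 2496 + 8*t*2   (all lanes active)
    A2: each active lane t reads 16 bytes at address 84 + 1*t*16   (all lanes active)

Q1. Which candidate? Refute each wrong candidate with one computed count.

A: A1 gives 4 transactions, not 16
C: A1 gives 3 transactions, not 16
D: A2 gives 17 transactions, not 2
B: all counts match (16,2)

Answer: B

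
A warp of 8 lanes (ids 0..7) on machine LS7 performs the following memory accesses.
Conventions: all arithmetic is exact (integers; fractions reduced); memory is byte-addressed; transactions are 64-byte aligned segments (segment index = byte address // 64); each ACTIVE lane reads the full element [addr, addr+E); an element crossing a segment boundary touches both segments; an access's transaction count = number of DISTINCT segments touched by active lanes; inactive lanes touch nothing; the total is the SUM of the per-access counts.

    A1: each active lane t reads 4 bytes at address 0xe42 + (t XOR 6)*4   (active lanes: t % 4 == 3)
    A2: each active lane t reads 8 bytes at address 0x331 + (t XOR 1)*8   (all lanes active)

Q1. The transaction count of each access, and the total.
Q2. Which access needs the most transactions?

A1: 1 transaction
A2: 2 transactions

Answer: 1,2; total 3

Answer: A2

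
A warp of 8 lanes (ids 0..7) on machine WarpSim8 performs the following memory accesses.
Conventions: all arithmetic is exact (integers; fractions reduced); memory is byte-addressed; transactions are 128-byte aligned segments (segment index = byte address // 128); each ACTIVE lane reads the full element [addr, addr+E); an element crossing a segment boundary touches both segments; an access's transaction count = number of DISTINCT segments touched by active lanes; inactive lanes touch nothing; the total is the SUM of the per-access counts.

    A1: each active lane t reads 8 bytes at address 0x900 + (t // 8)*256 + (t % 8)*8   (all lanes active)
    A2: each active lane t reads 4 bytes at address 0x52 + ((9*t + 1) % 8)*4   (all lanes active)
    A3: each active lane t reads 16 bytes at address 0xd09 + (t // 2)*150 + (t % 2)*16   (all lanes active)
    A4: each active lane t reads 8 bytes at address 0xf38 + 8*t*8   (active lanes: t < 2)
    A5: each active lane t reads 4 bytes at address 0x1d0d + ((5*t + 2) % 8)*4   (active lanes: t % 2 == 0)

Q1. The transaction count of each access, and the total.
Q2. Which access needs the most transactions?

A1: 1 transaction
A2: 1 transaction
A3: 4 transactions
A4: 1 transaction
A5: 1 transaction

Answer: 1,1,4,1,1; total 8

Answer: A3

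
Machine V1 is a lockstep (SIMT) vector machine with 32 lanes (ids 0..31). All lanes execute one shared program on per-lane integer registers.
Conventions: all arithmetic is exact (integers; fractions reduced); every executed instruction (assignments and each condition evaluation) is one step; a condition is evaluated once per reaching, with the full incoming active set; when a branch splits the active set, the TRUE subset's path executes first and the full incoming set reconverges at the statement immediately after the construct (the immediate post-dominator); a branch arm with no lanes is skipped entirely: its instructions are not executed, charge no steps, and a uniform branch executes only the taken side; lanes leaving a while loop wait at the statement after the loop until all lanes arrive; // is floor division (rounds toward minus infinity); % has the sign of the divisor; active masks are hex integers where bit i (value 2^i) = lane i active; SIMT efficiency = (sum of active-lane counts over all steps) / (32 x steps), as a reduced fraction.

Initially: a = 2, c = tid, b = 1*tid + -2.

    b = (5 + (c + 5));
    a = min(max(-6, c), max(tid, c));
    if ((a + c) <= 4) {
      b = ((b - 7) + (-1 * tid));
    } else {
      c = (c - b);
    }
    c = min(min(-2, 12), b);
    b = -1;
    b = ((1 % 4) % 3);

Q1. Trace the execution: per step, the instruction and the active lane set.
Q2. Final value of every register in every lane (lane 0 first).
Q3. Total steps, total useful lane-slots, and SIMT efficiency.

step 0: b <- (5 + (c + 5))           0xffffffff
step 1: a <- min(max(-6, c), max(tid, c)) 0xffffffff
step 2: eval ((a + c) <= 4)          0xffffffff
step 3: b <- ((b - 7) + (-1 * tid))  0x00000007
step 4: c <- (c - b)                 0xfffffff8
step 5: c <- min(min(-2, 12), b)     0xffffffff
step 6: b <- -1                      0xffffffff
step 7: b <- ((1 % 4) % 3)           0xffffffff

Answer: 8 steps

a: 0,1,2,3,4,5,6,7,8,9,10,11,12,13,14,15,16,17,18,19,20,21,22,23,24,25,26,27,28,29,30,31
c: -2,-2,-2,-2,-2,-2,-2,-2,-2,-2,-2,-2,-2,-2,-2,-2,-2,-2,-2,-2,-2,-2,-2,-2,-2,-2,-2,-2,-2,-2,-2,-2
b: 1,1,1,1,1,1,1,1,1,1,1,1,1,1,1,1,1,1,1,1,1,1,1,1,1,1,1,1,1,1,1,1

steps = 8; useful = 224; efficiency = 224/256 = 7/8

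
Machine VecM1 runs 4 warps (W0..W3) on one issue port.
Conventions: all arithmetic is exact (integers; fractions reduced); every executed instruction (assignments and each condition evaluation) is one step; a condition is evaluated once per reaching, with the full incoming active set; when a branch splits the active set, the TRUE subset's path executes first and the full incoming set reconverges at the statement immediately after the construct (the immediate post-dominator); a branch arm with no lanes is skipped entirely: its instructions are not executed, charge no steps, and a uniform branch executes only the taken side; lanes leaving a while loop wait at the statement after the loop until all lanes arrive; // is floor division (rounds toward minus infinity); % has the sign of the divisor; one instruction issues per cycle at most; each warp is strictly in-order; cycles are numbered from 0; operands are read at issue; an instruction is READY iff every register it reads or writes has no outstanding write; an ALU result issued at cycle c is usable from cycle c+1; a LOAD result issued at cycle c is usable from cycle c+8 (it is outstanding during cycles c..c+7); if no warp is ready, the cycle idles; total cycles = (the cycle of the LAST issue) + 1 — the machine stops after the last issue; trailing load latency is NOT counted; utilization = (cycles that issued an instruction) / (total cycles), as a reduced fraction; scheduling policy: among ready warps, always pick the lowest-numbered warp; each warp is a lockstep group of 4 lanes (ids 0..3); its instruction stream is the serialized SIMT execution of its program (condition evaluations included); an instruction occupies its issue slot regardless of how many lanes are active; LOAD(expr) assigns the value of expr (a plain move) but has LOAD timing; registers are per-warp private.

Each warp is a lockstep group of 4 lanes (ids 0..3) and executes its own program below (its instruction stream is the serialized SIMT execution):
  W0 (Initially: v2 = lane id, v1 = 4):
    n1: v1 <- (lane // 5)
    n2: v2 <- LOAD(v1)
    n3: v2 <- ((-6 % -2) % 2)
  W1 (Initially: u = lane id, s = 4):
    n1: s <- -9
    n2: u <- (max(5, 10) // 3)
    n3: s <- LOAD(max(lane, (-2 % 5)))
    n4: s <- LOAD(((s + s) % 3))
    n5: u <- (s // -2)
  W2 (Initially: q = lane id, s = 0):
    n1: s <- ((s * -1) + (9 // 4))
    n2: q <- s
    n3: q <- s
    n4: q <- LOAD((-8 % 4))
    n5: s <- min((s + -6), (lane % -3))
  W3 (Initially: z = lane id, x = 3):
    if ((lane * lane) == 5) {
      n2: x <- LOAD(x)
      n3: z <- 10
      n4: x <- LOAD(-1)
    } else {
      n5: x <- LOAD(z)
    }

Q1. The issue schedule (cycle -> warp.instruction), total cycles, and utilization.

cycle 0: W0.I0
cycle 1: W0.I1
cycle 2: W1.I0
cycle 3: W1.I1
cycle 4: W1.I2
cycle 5: W2.I0
cycle 6: W2.I1
cycle 7: W2.I2
cycle 8: W2.I3
cycle 9: W0.I2
cycle 10: W2.I4
cycle 11: W3.I0
cycle 12: W1.I3
cycle 13: W3.I1
cycle 14: idle
cycle 15: idle
cycle 16: idle
cycle 17: idle
cycle 18: idle
cycle 19: idle
cycle 20: W1.I4

Answer: 21 cycles, utilization 5/7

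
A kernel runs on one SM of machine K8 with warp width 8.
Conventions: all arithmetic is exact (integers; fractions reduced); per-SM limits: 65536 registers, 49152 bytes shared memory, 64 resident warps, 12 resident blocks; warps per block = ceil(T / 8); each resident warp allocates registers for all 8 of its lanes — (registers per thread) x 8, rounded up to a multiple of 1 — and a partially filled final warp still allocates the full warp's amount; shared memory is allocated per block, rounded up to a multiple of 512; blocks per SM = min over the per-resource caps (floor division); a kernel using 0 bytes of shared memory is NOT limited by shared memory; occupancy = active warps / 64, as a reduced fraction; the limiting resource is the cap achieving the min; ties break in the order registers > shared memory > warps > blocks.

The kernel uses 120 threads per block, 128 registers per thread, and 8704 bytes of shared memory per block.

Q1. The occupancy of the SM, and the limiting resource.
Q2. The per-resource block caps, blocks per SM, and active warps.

Answer: occupancy 15/16, limited by registers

registers: 4 blocks
shared memory: 5 blocks
warps: 4 blocks
blocks: 12 blocks

Answer: 4 blocks, 60 active warps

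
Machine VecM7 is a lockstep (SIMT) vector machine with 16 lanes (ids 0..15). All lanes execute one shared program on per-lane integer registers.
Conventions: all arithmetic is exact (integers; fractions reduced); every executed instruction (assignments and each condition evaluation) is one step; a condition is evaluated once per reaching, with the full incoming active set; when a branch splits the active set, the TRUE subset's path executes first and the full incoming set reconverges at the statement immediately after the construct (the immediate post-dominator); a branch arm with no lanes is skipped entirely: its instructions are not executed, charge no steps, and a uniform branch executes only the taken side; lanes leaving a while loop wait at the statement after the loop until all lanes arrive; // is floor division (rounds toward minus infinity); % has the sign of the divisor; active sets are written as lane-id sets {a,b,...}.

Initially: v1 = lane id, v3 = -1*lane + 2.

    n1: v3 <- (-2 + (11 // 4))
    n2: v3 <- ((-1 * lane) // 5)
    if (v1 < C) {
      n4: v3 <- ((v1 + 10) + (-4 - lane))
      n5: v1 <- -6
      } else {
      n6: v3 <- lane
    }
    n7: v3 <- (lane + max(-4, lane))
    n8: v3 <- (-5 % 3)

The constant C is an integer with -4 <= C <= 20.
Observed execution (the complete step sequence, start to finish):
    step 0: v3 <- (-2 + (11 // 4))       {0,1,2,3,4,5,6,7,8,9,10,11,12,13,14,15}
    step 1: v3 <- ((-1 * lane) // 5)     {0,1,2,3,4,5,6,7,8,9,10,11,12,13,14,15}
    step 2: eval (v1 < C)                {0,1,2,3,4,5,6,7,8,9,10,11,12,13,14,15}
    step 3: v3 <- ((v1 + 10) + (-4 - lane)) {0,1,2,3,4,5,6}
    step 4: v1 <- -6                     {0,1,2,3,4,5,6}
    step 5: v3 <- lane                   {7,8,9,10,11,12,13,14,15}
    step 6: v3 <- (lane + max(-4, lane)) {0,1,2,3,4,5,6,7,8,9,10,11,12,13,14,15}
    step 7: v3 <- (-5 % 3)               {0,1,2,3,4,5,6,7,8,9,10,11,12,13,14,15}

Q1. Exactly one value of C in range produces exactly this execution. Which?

Answer: C = 7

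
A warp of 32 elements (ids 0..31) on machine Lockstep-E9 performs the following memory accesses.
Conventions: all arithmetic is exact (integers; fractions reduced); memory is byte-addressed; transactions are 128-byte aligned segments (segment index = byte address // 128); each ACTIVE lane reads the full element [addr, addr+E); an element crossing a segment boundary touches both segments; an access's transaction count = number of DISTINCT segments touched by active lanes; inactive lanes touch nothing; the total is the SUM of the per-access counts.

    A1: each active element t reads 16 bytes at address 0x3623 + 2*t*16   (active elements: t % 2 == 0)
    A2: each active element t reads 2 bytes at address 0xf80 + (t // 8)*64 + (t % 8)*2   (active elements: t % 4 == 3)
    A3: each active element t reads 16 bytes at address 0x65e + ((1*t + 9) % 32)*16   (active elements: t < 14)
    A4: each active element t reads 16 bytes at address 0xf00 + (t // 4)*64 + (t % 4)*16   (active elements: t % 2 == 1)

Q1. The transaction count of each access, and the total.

A1: 8 transactions
A2: 2 transactions
A3: 3 transactions
A4: 4 transactions

Answer: 8,2,3,4; total 17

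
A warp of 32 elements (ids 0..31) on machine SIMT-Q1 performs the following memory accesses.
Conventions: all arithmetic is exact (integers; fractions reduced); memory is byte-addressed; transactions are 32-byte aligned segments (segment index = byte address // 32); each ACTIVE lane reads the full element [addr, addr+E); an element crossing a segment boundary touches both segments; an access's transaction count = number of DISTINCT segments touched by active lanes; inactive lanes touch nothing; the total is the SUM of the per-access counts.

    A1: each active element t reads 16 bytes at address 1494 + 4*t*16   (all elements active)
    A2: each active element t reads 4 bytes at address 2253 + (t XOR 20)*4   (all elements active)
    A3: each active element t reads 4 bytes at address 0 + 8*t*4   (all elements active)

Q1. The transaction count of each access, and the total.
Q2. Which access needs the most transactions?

A1: 64 transactions
A2: 5 transactions
A3: 32 transactions

Answer: 64,5,32; total 101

Answer: A1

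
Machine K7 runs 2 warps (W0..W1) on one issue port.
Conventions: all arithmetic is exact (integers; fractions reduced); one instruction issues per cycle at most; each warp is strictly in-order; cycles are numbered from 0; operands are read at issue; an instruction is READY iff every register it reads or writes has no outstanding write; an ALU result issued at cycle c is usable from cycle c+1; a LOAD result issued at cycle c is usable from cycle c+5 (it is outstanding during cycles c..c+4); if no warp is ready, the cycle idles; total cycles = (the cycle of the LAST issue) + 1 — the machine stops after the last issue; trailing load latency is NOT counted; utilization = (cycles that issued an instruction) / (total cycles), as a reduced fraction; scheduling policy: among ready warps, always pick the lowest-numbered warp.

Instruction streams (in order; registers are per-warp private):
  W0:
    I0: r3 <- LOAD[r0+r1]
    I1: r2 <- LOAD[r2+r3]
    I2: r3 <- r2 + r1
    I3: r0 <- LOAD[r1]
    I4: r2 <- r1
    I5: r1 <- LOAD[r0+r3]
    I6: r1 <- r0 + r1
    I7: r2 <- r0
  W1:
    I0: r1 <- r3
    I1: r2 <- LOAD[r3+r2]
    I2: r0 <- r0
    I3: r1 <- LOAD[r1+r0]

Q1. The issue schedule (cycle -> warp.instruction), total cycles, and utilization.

cycle 0: W0.I0
cycle 1: W1.I0
cycle 2: W1.I1
cycle 3: W1.I2
cycle 4: W1.I3
cycle 5: W0.I1
cycle 6: idle
cycle 7: idle
cycle 8: idle
cycle 9: idle
cycle 10: W0.I2
cycle 11: W0.I3
cycle 12: W0.I4
cycle 13: idle
cycle 14: idle
cycle 15: idle
cycle 16: W0.I5
cycle 17: idle
cycle 18: idle
cycle 19: idle
cycle 20: idle
cycle 21: W0.I6
cycle 22: W0.I7

Answer: 23 cycles, utilization 12/23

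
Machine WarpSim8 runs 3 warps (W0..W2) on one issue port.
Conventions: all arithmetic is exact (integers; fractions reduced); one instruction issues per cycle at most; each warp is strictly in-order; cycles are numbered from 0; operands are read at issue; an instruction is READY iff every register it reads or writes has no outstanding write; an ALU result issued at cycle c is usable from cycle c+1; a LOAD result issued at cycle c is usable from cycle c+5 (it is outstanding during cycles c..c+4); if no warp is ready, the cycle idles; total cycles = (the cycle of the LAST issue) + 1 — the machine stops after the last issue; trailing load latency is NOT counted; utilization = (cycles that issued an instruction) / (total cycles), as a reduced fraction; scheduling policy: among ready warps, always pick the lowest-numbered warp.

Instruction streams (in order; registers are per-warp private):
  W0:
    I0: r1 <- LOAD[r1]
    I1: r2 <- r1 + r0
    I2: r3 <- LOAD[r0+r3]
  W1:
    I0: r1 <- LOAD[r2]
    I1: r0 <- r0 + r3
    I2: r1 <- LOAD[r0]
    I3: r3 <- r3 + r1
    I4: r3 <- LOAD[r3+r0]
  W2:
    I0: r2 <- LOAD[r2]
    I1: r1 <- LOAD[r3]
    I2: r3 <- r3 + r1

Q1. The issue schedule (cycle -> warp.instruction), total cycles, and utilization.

cycle 0: W0.I0
cycle 1: W1.I0
cycle 2: W1.I1
cycle 3: W2.I0
cycle 4: W2.I1
cycle 5: W0.I1
cycle 6: W0.I2
cycle 7: W1.I2
cycle 8: idle
cycle 9: W2.I2
cycle 10: idle
cycle 11: idle
cycle 12: W1.I3
cycle 13: W1.I4

Answer: 14 cycles, utilization 11/14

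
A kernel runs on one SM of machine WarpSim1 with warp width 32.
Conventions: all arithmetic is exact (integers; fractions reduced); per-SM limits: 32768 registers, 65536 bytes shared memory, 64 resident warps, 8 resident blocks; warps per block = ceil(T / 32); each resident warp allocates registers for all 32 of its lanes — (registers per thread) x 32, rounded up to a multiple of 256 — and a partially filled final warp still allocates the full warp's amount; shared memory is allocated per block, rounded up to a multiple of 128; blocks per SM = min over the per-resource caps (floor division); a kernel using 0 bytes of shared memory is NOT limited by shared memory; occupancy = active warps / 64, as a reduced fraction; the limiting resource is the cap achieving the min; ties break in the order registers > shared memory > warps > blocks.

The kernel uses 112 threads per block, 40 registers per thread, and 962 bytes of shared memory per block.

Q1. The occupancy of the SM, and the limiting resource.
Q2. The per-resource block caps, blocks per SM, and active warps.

Answer: occupancy 3/8, limited by registers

registers: 6 blocks
shared memory: 64 blocks
warps: 16 blocks
blocks: 8 blocks

Answer: 6 blocks, 24 active warps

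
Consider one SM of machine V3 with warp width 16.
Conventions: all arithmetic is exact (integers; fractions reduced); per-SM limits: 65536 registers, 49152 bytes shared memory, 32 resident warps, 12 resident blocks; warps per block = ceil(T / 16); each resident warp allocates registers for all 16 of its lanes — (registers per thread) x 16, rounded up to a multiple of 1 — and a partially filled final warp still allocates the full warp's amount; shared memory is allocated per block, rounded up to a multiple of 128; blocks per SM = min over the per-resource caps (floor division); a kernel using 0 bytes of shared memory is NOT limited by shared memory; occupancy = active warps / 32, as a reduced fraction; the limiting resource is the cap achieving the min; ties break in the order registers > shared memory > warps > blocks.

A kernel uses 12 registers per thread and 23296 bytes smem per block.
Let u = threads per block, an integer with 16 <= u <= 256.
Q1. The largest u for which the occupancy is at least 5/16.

Answer: u = 256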